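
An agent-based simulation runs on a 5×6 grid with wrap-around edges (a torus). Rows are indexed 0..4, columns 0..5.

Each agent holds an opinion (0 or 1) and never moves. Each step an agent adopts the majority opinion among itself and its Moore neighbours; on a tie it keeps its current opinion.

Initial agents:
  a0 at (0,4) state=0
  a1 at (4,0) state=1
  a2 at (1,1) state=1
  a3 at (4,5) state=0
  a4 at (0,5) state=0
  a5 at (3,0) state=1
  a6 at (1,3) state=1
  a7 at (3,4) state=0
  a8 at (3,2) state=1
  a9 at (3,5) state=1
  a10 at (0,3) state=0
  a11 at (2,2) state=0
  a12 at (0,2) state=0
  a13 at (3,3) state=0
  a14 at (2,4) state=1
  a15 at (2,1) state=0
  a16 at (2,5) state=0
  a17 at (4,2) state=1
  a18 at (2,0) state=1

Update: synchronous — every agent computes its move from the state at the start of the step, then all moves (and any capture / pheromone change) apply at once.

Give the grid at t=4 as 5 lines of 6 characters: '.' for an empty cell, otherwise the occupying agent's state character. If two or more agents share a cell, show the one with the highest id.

..0000
.1.0..
110.11
1.0001
1.0..0

t=1: a0@(0,4):0 a1@(4,0):1 a2@(1,1):0 a3@(4,5):0 a4@(0,5):0 a5@(3,0):1 a6@(1,3):0 a7@(3,4):0 a8@(3,2):0 a9@(3,5):1 a10@(0,3):0 a11@(2,2):0 a12@(0,2):1 a13@(3,3):0 a14@(2,4):1 a15@(2,1):1 a16@(2,5):1 a17@(4,2):0 a18@(2,0):1
t=2: a0@(0,4):0 a1@(4,0):1 a2@(1,1):1 a3@(4,5):0 a4@(0,5):0 a5@(3,0):1 a6@(1,3):0 a7@(3,4):0 a8@(3,2):0 a9@(3,5):1 a10@(0,3):0 a11@(2,2):0 a12@(0,2):0 a13@(3,3):0 a14@(2,4):1 a15@(2,1):1 a16@(2,5):1 a17@(4,2):0 a18@(2,0):1
t=3: (unchanged — steady state)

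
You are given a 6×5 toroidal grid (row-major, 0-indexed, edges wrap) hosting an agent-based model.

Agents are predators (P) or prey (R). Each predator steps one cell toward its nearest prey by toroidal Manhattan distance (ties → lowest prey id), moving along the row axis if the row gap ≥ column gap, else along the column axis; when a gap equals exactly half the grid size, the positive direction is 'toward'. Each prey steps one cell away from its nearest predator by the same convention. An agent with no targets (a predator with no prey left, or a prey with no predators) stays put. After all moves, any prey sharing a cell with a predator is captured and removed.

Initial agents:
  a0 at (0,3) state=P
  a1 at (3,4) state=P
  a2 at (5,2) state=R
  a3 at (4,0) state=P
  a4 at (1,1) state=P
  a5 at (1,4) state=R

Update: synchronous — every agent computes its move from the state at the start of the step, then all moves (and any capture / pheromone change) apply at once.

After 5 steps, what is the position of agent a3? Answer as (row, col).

(4, 2)

t=1: a0@(5,3):P a1@(2,4):P a2@(4,2):R a3@(4,1):P a4@(1,0):P
t=2: a0@(4,3):P a1@(3,4):P a3@(4,2):P a4@(2,0):P
t=3: (unchanged — steady state)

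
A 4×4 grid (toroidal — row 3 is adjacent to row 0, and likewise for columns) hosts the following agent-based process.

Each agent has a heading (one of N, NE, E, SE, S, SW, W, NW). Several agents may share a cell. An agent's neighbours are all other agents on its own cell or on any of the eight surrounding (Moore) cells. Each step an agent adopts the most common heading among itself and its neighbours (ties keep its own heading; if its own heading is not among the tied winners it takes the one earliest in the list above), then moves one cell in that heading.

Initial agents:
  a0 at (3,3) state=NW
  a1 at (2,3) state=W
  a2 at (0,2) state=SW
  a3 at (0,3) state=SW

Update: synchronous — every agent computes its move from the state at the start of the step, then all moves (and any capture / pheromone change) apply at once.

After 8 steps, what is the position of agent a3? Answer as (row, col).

t=1: a0@(0,2):SW a1@(2,2):W a2@(1,1):SW a3@(1,2):SW
t=2: a0@(1,1):SW a1@(3,1):SW a2@(2,0):SW a3@(2,1):SW
t=3: a0@(2,0):SW a1@(0,0):SW a2@(3,3):SW a3@(3,0):SW
t=4: a0@(3,3):SW a1@(1,3):SW a2@(0,2):SW a3@(0,3):SW
t=5: a0@(0,2):SW a1@(2,2):SW a2@(1,1):SW a3@(1,2):SW
t=6: a0@(1,1):SW a1@(3,1):SW a2@(2,0):SW a3@(2,1):SW
t=7: a0@(2,0):SW a1@(0,0):SW a2@(3,3):SW a3@(3,0):SW
t=8: a0@(3,3):SW a1@(1,3):SW a2@(0,2):SW a3@(0,3):SW

(0, 3)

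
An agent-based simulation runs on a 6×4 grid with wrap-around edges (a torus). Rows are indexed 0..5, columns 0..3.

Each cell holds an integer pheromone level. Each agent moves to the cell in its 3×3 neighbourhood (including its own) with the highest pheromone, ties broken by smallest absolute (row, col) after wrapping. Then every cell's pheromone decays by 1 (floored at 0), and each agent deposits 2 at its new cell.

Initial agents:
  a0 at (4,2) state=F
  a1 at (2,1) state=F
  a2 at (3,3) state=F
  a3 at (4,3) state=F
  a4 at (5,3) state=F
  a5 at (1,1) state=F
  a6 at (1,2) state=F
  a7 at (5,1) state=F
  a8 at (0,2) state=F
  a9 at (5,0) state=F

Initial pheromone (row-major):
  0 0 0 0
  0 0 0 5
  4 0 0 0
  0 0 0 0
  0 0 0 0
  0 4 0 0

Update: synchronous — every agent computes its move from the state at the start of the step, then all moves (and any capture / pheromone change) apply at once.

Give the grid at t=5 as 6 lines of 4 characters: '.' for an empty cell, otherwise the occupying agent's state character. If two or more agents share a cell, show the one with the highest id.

t=1: a0@(5,1) a1@(2,0) a2@(2,0) a3@(3,0) a4@(0,0) a5@(2,0) a6@(1,3) a7@(5,1) a8@(1,3) a9@(5,1) | pheromone: 2 0 0 0 / 0 0 0 8 / 9 0 0 0 / 2 0 0 0 / 0 0 0 0 / 0 9 0 0
t=2: a0@(5,1) a1@(2,0) a2@(2,0) a3@(2,0) a4@(5,1) a5@(2,0) a6@(2,0) a7@(5,1) a8@(2,0) a9@(5,1) | pheromone: 1 0 0 0 / 0 0 0 7 / 20 0 0 0 / 1 0 0 0 / 0 0 0 0 / 0 16 0 0
t=3: a0@(5,1) a1@(2,0) a2@(2,0) a3@(2,0) a4@(5,1) a5@(2,0) a6@(2,0) a7@(5,1) a8@(2,0) a9@(5,1) | pheromone: 0 0 0 0 / 0 0 0 6 / 31 0 0 0 / 0 0 0 0 / 0 0 0 0 / 0 23 0 0
t=4: a0@(5,1) a1@(2,0) a2@(2,0) a3@(2,0) a4@(5,1) a5@(2,0) a6@(2,0) a7@(5,1) a8@(2,0) a9@(5,1) | pheromone: 0 0 0 0 / 0 0 0 5 / 42 0 0 0 / 0 0 0 0 / 0 0 0 0 / 0 30 0 0
t=5: a0@(5,1) a1@(2,0) a2@(2,0) a3@(2,0) a4@(5,1) a5@(2,0) a6@(2,0) a7@(5,1) a8@(2,0) a9@(5,1) | pheromone: 0 0 0 0 / 0 0 0 4 / 53 0 0 0 / 0 0 0 0 / 0 0 0 0 / 0 37 0 0

....
....
F...
....
....
.F..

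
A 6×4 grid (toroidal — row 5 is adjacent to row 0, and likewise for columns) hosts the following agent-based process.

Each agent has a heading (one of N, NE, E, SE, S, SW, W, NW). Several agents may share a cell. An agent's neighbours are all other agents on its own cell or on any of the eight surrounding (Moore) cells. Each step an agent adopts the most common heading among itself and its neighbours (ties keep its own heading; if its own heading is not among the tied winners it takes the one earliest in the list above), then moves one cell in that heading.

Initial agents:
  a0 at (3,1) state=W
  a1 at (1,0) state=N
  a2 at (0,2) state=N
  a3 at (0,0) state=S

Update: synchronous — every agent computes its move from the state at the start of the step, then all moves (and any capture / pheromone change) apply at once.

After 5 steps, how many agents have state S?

1

t=1: a0@(3,0):W a1@(0,0):N a2@(5,2):N a3@(1,0):S
t=2: a0@(3,3):W a1@(5,0):N a2@(4,2):N a3@(2,0):S
t=3: a0@(3,2):W a1@(4,0):N a2@(3,2):N a3@(3,0):S
t=4: a0@(3,1):W a1@(3,0):N a2@(2,2):N a3@(4,0):S
t=5: a0@(2,1):N a1@(2,0):N a2@(1,2):N a3@(5,0):S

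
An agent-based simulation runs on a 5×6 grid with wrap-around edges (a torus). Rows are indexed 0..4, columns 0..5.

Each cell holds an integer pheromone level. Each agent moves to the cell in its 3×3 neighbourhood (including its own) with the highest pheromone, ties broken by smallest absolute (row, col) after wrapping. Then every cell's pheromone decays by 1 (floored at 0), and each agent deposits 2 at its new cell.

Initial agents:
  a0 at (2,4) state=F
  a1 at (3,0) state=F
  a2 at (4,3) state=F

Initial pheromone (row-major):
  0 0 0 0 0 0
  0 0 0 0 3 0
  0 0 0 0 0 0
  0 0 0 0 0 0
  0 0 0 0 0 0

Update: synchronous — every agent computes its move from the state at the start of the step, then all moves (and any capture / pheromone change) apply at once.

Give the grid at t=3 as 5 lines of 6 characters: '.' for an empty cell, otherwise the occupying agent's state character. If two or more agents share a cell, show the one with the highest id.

t=1: a0@(1,4) a1@(2,0) a2@(0,2) | pheromone: 0 0 2 0 0 0 / 0 0 0 0 4 0 / 2 0 0 0 0 0 / 0 0 0 0 0 0 / 0 0 0 0 0 0
t=2: a0@(1,4) a1@(2,0) a2@(0,2) | pheromone: 0 0 3 0 0 0 / 0 0 0 0 5 0 / 3 0 0 0 0 0 / 0 0 0 0 0 0 / 0 0 0 0 0 0
t=3: a0@(1,4) a1@(2,0) a2@(0,2) | pheromone: 0 0 4 0 0 0 / 0 0 0 0 6 0 / 4 0 0 0 0 0 / 0 0 0 0 0 0 / 0 0 0 0 0 0

..F...
....F.
F.....
......
......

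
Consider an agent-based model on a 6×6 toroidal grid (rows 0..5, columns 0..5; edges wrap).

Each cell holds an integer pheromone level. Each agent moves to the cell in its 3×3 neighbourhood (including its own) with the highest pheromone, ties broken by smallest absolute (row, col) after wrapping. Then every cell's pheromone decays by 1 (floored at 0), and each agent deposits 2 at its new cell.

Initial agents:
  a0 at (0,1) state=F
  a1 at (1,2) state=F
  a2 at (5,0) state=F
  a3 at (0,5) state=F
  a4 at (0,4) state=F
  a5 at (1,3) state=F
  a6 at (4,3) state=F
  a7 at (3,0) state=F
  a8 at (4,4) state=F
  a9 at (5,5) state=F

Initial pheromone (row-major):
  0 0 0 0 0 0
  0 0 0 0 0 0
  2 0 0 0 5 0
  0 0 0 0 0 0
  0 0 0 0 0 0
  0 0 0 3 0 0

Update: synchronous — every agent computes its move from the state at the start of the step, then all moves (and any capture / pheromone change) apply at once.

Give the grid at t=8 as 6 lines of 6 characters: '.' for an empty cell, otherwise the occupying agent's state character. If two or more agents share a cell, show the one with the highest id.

F.....
......
F...F.
......
......
...F..

t=1: a0@(0,0) a1@(0,1) a2@(0,0) a3@(0,0) a4@(5,3) a5@(2,4) a6@(5,3) a7@(2,0) a8@(5,3) a9@(0,0) | pheromone: 8 2 0 0 0 0 / 0 0 0 0 0 0 / 3 0 0 0 6 0 / 0 0 0 0 0 0 / 0 0 0 0 0 0 / 0 0 0 8 0 0
t=2: a0@(0,0) a1@(0,0) a2@(0,0) a3@(0,0) a4@(5,3) a5@(2,4) a6@(5,3) a7@(2,0) a8@(5,3) a9@(0,0) | pheromone: 17 1 0 0 0 0 / 0 0 0 0 0 0 / 4 0 0 0 7 0 / 0 0 0 0 0 0 / 0 0 0 0 0 0 / 0 0 0 13 0 0
t=3: a0@(0,0) a1@(0,0) a2@(0,0) a3@(0,0) a4@(5,3) a5@(2,4) a6@(5,3) a7@(2,0) a8@(5,3) a9@(0,0) | pheromone: 26 0 0 0 0 0 / 0 0 0 0 0 0 / 5 0 0 0 8 0 / 0 0 0 0 0 0 / 0 0 0 0 0 0 / 0 0 0 18 0 0
t=4: a0@(0,0) a1@(0,0) a2@(0,0) a3@(0,0) a4@(5,3) a5@(2,4) a6@(5,3) a7@(2,0) a8@(5,3) a9@(0,0) | pheromone: 35 0 0 0 0 0 / 0 0 0 0 0 0 / 6 0 0 0 9 0 / 0 0 0 0 0 0 / 0 0 0 0 0 0 / 0 0 0 23 0 0
t=5: a0@(0,0) a1@(0,0) a2@(0,0) a3@(0,0) a4@(5,3) a5@(2,4) a6@(5,3) a7@(2,0) a8@(5,3) a9@(0,0) | pheromone: 44 0 0 0 0 0 / 0 0 0 0 0 0 / 7 0 0 0 10 0 / 0 0 0 0 0 0 / 0 0 0 0 0 0 / 0 0 0 28 0 0
t=6: a0@(0,0) a1@(0,0) a2@(0,0) a3@(0,0) a4@(5,3) a5@(2,4) a6@(5,3) a7@(2,0) a8@(5,3) a9@(0,0) | pheromone: 53 0 0 0 0 0 / 0 0 0 0 0 0 / 8 0 0 0 11 0 / 0 0 0 0 0 0 / 0 0 0 0 0 0 / 0 0 0 33 0 0
t=7: a0@(0,0) a1@(0,0) a2@(0,0) a3@(0,0) a4@(5,3) a5@(2,4) a6@(5,3) a7@(2,0) a8@(5,3) a9@(0,0) | pheromone: 62 0 0 0 0 0 / 0 0 0 0 0 0 / 9 0 0 0 12 0 / 0 0 0 0 0 0 / 0 0 0 0 0 0 / 0 0 0 38 0 0
t=8: a0@(0,0) a1@(0,0) a2@(0,0) a3@(0,0) a4@(5,3) a5@(2,4) a6@(5,3) a7@(2,0) a8@(5,3) a9@(0,0) | pheromone: 71 0 0 0 0 0 / 0 0 0 0 0 0 / 10 0 0 0 13 0 / 0 0 0 0 0 0 / 0 0 0 0 0 0 / 0 0 0 43 0 0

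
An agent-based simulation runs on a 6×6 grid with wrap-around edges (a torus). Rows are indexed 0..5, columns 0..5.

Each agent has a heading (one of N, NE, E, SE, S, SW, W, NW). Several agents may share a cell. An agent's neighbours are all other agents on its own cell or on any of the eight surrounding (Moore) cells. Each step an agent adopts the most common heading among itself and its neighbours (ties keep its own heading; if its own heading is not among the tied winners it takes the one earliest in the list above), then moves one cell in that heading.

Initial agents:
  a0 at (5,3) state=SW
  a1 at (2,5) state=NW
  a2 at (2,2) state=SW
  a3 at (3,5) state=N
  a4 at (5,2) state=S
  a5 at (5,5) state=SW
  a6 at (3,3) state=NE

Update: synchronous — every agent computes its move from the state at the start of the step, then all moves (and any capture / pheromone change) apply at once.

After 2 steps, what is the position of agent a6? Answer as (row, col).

(1, 5)

t=1: a0@(0,2):SW a1@(1,4):NW a2@(3,1):SW a3@(2,5):N a4@(0,2):S a5@(0,4):SW a6@(2,4):NE
t=2: a0@(1,1):SW a1@(0,3):NW a2@(4,0):SW a3@(1,5):N a4@(1,2):S a5@(1,3):SW a6@(1,5):NE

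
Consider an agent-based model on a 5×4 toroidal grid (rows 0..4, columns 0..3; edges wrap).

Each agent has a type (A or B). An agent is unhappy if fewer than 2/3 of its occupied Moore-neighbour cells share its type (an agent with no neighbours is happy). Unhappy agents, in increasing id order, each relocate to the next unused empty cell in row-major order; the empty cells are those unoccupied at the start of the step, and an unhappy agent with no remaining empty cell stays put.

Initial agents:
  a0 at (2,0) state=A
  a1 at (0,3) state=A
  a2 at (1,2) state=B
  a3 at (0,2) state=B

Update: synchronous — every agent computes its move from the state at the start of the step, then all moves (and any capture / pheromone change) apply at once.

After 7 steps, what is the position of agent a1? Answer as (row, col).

t=1: a0@(2,0):A a1@(0,0):A a2@(0,1):B a3@(1,0):B
t=2: a0@(0,2):A a1@(0,3):A a2@(1,1):B a3@(1,2):B
t=3: a0@(0,0):A a1@(0,1):A a2@(1,0):B a3@(1,3):B
t=4: a0@(0,2):A a1@(0,3):A a2@(1,1):B a3@(1,2):B
t=5: a0@(0,0):A a1@(0,1):A a2@(1,0):B a3@(1,3):B
t=6: a0@(0,2):A a1@(0,3):A a2@(1,1):B a3@(1,2):B
t=7: a0@(0,0):A a1@(0,1):A a2@(1,0):B a3@(1,3):B

(0, 1)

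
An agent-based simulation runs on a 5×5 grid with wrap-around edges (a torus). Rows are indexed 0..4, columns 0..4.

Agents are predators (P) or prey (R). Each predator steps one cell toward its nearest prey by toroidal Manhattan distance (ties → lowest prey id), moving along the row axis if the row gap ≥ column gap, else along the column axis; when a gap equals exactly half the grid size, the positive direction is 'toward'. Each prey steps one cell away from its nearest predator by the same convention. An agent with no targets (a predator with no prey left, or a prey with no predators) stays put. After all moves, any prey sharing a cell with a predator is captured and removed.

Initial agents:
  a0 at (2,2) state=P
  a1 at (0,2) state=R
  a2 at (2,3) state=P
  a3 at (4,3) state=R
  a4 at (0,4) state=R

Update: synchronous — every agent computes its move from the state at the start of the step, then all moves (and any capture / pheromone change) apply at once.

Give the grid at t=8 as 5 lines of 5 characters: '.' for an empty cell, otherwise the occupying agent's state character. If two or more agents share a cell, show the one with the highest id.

.....
....R
..R..
...P.
..P..

t=1: a0@(1,2):P a1@(4,2):R a2@(3,3):P a3@(0,3):R a4@(4,4):R
t=2: a0@(0,2):P a1@(3,2):R a2@(4,3):P a4@(0,4):R
t=3: a0@(4,2):P a1@(2,2):R a2@(3,3):P a4@(0,0):R
t=4: a0@(3,2):P a1@(1,2):R a2@(2,3):P a4@(0,4):R
t=5: a0@(2,2):P a1@(0,2):R a2@(1,3):P a4@(4,4):R
t=6: a0@(1,2):P a1@(4,2):R a2@(0,3):P a4@(3,4):R
t=7: a0@(0,2):P a1@(3,2):R a2@(4,3):P a4@(2,4):R
t=8: a0@(4,2):P a1@(2,2):R a2@(3,3):P a4@(1,4):R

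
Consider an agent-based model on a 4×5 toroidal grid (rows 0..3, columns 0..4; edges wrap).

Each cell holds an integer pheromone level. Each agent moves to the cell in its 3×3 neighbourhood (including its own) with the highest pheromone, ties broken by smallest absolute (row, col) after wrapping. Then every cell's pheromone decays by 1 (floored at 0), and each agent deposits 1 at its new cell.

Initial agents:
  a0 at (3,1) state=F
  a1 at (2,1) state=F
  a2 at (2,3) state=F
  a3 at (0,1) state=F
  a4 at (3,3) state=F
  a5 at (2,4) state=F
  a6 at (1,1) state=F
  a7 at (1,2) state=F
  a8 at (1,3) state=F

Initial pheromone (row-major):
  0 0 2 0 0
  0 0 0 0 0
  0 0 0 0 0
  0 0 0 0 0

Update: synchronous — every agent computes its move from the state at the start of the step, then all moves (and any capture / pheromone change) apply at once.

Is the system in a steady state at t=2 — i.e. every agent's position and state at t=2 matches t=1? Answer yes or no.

no

t=1: a0@(0,2) a1@(1,0) a2@(1,2) a3@(0,2) a4@(0,2) a5@(1,0) a6@(0,2) a7@(0,2) a8@(0,2) | pheromone: 0 0 7 0 0 / 2 0 1 0 0 / 0 0 0 0 0 / 0 0 0 0 0
t=2: a0@(0,2) a1@(1,0) a2@(0,2) a3@(0,2) a4@(0,2) a5@(1,0) a6@(0,2) a7@(0,2) a8@(0,2) | pheromone: 0 0 13 0 0 / 3 0 0 0 0 / 0 0 0 0 0 / 0 0 0 0 0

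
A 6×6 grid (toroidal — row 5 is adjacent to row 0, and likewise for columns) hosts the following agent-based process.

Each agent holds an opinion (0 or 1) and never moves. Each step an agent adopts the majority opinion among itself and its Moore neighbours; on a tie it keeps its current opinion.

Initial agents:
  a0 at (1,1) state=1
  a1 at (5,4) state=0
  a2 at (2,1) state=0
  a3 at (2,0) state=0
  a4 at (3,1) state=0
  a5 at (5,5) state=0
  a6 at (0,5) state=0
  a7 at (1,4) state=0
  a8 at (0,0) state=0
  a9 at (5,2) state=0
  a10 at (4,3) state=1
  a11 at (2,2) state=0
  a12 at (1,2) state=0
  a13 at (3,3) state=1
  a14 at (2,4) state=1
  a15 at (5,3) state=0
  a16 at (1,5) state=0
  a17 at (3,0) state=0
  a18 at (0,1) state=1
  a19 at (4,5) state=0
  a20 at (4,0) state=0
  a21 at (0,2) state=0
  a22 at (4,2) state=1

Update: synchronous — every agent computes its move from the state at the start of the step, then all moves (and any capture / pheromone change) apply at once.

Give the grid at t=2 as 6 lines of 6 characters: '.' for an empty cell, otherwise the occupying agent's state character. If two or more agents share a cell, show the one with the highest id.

t=1: a0@(1,1):0 a1@(5,4):0 a2@(2,1):0 a3@(2,0):0 a4@(3,1):0 a5@(5,5):0 a6@(0,5):0 a7@(1,4):0 a8@(0,0):0 a9@(5,2):0 a10@(4,3):1 a11@(2,2):0 a12@(1,2):0 a13@(3,3):1 a14@(2,4):1 a15@(5,3):0 a16@(1,5):0 a17@(3,0):0 a18@(0,1):0 a19@(4,5):0 a20@(4,0):0 a21@(0,2):0 a22@(4,2):1
t=2: (unchanged — steady state)

000..0
.00.00
000.1.
00.1..
0.11.0
..0000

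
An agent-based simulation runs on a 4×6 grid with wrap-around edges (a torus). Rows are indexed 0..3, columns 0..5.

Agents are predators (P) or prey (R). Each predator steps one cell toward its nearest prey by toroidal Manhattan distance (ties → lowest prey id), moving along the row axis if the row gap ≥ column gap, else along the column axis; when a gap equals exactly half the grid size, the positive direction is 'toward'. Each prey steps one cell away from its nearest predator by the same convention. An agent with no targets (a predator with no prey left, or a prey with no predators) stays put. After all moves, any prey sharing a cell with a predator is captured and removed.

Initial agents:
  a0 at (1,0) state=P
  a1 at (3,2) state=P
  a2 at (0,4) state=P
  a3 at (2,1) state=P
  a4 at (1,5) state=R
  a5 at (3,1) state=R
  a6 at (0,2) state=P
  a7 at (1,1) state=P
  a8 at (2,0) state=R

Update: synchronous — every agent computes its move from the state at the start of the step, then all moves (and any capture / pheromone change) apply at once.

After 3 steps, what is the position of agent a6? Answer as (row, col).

(3, 0)

t=1: a0@(1,5):P a1@(3,1):P a2@(1,4):P a3@(3,1):P a5@(3,0):R a6@(3,2):P a7@(1,0):P a8@(3,0):R
t=2: a0@(2,5):P a1@(3,0):P a2@(2,4):P a3@(3,0):P a5@(3,5):R a6@(3,1):P a7@(2,0):P a8@(3,5):R
t=3: a0@(3,5):P a1@(3,5):P a2@(3,4):P a3@(3,5):P a5@(0,5):R a6@(3,0):P a7@(3,0):P a8@(0,5):R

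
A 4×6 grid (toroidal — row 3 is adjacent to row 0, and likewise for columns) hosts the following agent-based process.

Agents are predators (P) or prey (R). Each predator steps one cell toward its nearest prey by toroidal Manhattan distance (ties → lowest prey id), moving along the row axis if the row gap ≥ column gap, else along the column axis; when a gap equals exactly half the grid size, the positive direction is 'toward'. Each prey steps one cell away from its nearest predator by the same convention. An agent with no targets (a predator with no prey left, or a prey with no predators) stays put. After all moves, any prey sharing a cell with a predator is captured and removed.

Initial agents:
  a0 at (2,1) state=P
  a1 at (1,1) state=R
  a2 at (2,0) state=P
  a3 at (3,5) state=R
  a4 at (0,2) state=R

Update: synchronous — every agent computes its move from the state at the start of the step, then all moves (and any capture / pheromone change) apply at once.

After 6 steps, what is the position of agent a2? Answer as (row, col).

(0, 0)

t=1: a0@(1,1):P a1@(0,1):R a2@(1,0):P a3@(0,5):R a4@(3,2):R
t=2: a0@(0,1):P a1@(3,1):R a2@(0,0):P a3@(3,5):R a4@(2,2):R
t=3: a0@(3,1):P a1@(2,1):R a2@(3,0):P a3@(2,5):R a4@(1,2):R
t=4: a0@(2,1):P a1@(1,1):R a2@(2,0):P a3@(1,5):R a4@(0,2):R
t=5: a0@(1,1):P a1@(0,1):R a2@(1,0):P a3@(0,5):R a4@(3,2):R
t=6: a0@(0,1):P a1@(3,1):R a2@(0,0):P a3@(3,5):R a4@(2,2):R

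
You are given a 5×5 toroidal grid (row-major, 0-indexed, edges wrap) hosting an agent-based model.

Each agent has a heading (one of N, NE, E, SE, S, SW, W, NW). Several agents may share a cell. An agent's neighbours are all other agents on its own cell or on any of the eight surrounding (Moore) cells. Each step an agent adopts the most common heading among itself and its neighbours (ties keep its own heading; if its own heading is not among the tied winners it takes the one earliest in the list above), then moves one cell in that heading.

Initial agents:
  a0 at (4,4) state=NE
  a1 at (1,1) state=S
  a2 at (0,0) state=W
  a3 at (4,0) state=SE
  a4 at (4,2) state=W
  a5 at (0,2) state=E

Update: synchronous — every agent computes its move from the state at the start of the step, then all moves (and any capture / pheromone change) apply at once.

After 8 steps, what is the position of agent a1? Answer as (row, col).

(0, 2)

t=1: a0@(3,0):NE a1@(2,1):S a2@(0,4):W a3@(0,1):SE a4@(4,1):W a5@(0,3):E
t=2: a0@(2,1):NE a1@(3,1):S a2@(0,3):W a3@(1,2):SE a4@(4,0):W a5@(0,4):E
t=3: a0@(1,2):NE a1@(4,1):S a2@(0,2):W a3@(2,3):SE a4@(4,4):W a5@(0,3):W
t=4: a0@(1,1):W a1@(0,1):S a2@(0,1):W a3@(3,4):SE a4@(4,3):W a5@(0,2):W
t=5: a0@(1,0):W a1@(0,0):W a2@(0,0):W a3@(4,0):SE a4@(4,2):W a5@(0,1):W
t=6: a0@(1,4):W a1@(0,4):W a2@(0,4):W a3@(4,4):W a4@(4,1):W a5@(0,0):W
t=7: a0@(1,3):W a1@(0,3):W a2@(0,3):W a3@(4,3):W a4@(4,0):W a5@(0,4):W
t=8: a0@(1,2):W a1@(0,2):W a2@(0,2):W a3@(4,2):W a4@(4,4):W a5@(0,3):W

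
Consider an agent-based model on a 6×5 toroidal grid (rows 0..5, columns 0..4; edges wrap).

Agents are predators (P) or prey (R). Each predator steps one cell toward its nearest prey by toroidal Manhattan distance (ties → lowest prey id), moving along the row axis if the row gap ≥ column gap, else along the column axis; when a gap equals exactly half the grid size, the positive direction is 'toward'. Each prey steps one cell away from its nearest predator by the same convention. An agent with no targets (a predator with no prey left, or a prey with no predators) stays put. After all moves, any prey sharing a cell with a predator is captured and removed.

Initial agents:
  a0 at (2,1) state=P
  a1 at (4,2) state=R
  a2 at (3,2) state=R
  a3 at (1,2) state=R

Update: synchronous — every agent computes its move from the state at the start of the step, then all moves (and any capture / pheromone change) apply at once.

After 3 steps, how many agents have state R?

3

t=1: a0@(3,1):P a1@(5,2):R a2@(4,2):R a3@(0,2):R
t=2: a0@(4,1):P a1@(0,2):R a2@(5,2):R a3@(5,2):R
t=3: a0@(5,1):P a1@(1,2):R a2@(0,2):R a3@(0,2):R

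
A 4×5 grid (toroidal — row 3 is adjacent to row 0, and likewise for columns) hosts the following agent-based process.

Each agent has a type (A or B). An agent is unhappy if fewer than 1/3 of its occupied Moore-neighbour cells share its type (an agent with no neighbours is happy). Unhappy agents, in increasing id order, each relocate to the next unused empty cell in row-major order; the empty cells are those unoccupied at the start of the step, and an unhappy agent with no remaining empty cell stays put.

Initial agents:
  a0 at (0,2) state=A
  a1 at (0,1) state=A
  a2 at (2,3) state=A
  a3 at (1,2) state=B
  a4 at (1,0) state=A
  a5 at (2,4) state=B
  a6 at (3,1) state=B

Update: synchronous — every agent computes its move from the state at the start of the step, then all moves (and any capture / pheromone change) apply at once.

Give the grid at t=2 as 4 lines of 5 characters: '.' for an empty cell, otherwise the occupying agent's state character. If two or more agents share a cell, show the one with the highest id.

AAABB
A.B..
.....
.....

t=1: a0@(0,2):A a1@(0,1):A a2@(0,0):A a3@(0,3):B a4@(1,0):A a5@(0,4):B a6@(1,1):B
t=2: a0@(0,2):A a1@(0,1):A a2@(0,0):A a3@(0,3):B a4@(1,0):A a5@(0,4):B a6@(1,2):B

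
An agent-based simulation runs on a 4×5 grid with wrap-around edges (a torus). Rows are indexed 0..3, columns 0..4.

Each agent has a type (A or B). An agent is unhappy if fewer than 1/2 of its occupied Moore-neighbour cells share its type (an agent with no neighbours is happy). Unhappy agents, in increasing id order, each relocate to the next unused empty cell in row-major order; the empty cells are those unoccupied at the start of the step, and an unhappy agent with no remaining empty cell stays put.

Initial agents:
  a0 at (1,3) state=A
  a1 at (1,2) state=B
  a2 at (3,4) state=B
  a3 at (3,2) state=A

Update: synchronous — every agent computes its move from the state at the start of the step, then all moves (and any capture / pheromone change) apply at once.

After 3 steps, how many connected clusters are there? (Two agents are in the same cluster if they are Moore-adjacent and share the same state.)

t=1: a0@(0,0):A a1@(0,1):B a2@(3,4):B a3@(3,2):A
t=2: a0@(0,2):A a1@(0,3):B a2@(0,4):B a3@(1,0):A
t=3: a0@(0,0):A a1@(0,3):B a2@(0,4):B a3@(0,1):A

2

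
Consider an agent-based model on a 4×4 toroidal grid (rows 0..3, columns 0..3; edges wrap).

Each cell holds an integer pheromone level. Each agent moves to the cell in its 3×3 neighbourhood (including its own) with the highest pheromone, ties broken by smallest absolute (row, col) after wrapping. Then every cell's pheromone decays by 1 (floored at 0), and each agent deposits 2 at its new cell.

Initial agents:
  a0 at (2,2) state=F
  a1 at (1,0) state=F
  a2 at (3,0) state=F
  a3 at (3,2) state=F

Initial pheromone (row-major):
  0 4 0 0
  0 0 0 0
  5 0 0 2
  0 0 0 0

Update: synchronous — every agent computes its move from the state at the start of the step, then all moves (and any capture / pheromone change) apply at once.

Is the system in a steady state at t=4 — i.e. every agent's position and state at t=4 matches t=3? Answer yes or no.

yes

t=1: a0@(2,3) a1@(2,0) a2@(2,0) a3@(0,1) | pheromone: 0 5 0 0 / 0 0 0 0 / 8 0 0 3 / 0 0 0 0
t=2: a0@(2,0) a1@(2,0) a2@(2,0) a3@(0,1) | pheromone: 0 6 0 0 / 0 0 0 0 / 13 0 0 2 / 0 0 0 0
t=3: a0@(2,0) a1@(2,0) a2@(2,0) a3@(0,1) | pheromone: 0 7 0 0 / 0 0 0 0 / 18 0 0 1 / 0 0 0 0
t=4: a0@(2,0) a1@(2,0) a2@(2,0) a3@(0,1) | pheromone: 0 8 0 0 / 0 0 0 0 / 23 0 0 0 / 0 0 0 0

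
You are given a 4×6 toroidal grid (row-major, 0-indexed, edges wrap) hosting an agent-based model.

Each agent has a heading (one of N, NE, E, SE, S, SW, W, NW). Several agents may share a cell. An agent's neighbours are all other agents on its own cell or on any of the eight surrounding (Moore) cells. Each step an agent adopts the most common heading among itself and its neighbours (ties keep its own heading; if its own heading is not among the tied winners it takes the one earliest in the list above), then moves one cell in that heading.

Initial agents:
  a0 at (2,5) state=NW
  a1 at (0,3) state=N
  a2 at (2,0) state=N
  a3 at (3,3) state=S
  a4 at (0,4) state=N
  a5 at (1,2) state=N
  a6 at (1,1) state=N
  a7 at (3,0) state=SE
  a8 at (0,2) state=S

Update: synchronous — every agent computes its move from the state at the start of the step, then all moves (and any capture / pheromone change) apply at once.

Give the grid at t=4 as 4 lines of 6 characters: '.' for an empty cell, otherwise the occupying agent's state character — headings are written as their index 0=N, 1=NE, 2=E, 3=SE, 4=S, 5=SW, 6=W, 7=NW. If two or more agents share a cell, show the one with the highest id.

t=1: a0@(1,4):NW a1@(3,3):N a2@(1,0):N a3@(0,3):S a4@(3,4):N a5@(0,2):N a6@(0,1):N a7@(0,1):SE a8@(3,2):N
t=2: a0@(0,3):NW a1@(2,3):N a2@(0,0):N a3@(3,3):N a4@(2,4):N a5@(3,2):N a6@(3,1):N a7@(3,1):N a8@(2,2):N
t=3: a0@(3,3):N a1@(1,3):N a2@(3,0):N a3@(2,3):N a4@(1,4):N a5@(2,2):N a6@(2,1):N a7@(2,1):N a8@(1,2):N
t=4: a0@(2,3):N a1@(0,3):N a2@(2,0):N a3@(1,3):N a4@(0,4):N a5@(1,2):N a6@(1,1):N a7@(1,1):N a8@(0,2):N

..000.
.000..
0..0..
......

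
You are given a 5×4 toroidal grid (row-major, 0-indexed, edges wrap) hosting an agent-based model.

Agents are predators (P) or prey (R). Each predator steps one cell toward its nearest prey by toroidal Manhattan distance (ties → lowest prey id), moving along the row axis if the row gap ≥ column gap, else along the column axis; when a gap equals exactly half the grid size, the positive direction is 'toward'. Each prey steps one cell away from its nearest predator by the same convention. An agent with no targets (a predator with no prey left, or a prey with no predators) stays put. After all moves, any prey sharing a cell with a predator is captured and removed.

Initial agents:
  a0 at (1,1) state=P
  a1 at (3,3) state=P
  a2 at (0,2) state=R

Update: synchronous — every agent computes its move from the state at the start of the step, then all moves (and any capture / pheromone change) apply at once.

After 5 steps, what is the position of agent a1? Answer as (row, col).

t=1: a0@(0,1):P a1@(4,3):P a2@(4,2):R
t=2: a0@(4,1):P a1@(4,2):P
t=3: (unchanged — steady state)

(4, 2)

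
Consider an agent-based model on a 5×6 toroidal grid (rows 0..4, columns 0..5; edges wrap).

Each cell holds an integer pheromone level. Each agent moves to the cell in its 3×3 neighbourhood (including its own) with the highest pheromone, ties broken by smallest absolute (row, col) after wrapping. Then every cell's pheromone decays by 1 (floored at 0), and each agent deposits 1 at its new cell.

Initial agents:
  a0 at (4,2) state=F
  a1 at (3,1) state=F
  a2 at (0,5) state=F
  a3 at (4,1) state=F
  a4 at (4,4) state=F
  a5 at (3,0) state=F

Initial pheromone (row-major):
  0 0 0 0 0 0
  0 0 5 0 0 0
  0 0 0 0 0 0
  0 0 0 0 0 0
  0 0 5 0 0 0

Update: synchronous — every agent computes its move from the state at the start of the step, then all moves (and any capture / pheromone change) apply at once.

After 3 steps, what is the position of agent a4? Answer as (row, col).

t=1: a0@(4,2) a1@(4,2) a2@(0,0) a3@(4,2) a4@(0,3) a5@(2,0) | pheromone: 1 0 0 1 0 0 / 0 0 4 0 0 0 / 1 0 0 0 0 0 / 0 0 0 0 0 0 / 0 0 7 0 0 0
t=2: a0@(4,2) a1@(4,2) a2@(0,0) a3@(4,2) a4@(4,2) a5@(2,0) | pheromone: 1 0 0 0 0 0 / 0 0 3 0 0 0 / 1 0 0 0 0 0 / 0 0 0 0 0 0 / 0 0 10 0 0 0
t=3: a0@(4,2) a1@(4,2) a2@(0,0) a3@(4,2) a4@(4,2) a5@(2,0) | pheromone: 1 0 0 0 0 0 / 0 0 2 0 0 0 / 1 0 0 0 0 0 / 0 0 0 0 0 0 / 0 0 13 0 0 0

(4, 2)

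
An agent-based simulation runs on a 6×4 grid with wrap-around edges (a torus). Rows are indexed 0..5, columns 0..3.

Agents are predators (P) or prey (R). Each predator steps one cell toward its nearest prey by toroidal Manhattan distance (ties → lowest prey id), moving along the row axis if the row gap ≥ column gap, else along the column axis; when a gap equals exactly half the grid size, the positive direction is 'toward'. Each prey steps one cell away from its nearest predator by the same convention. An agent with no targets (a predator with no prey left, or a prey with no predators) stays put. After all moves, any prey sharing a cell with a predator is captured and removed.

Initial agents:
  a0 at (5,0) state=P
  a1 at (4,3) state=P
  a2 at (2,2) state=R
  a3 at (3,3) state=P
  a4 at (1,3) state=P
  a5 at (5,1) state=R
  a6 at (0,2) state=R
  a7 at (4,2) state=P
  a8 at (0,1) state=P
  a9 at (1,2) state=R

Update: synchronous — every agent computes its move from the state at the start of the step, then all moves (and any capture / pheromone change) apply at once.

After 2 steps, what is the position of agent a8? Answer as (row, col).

t=1: a0@(5,1):P a1@(3,3):P a3@(2,3):P a4@(1,2):P a5@(5,2):R a6@(0,3):R a7@(3,2):P a8@(5,1):P a9@(1,1):R
t=2: a0@(5,2):P a1@(4,3):P a3@(1,3):P a4@(1,1):P a5@(5,3):R a6@(5,3):R a7@(4,2):P a8@(5,2):P a9@(1,0):R

(5, 2)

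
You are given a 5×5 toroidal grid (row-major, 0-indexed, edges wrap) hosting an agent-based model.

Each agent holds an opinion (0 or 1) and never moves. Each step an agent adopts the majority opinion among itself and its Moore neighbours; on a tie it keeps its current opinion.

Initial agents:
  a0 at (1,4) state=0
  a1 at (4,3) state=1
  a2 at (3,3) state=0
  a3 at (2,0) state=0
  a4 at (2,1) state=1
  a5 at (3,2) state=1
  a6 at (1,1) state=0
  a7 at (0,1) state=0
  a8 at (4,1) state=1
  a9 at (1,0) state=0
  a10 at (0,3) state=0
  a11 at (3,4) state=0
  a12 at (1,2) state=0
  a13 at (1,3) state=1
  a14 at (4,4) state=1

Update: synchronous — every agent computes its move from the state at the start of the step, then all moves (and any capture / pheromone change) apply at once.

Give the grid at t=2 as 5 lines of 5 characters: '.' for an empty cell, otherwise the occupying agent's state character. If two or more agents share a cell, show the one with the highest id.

t=1: a0@(1,4):0 a1@(4,3):1 a2@(3,3):1 a3@(2,0):0 a4@(2,1):0 a5@(3,2):1 a6@(1,1):0 a7@(0,1):0 a8@(4,1):1 a9@(1,0):0 a10@(0,3):0 a11@(3,4):0 a12@(1,2):0 a13@(1,3):0 a14@(4,4):0
t=2: (unchanged — steady state)

.0.0.
00000
00...
..110
.1.10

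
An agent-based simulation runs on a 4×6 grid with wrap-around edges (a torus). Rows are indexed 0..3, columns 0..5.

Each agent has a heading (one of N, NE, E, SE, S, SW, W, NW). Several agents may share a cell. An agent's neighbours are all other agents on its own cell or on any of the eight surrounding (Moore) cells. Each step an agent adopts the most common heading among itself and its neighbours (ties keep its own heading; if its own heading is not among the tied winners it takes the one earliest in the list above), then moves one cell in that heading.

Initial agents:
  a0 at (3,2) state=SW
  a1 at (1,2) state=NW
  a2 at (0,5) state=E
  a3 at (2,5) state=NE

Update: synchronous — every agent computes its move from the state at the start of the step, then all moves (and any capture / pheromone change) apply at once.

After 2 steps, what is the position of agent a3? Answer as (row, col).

(0, 1)

t=1: a0@(0,1):SW a1@(0,1):NW a2@(0,0):E a3@(1,0):NE
t=2: a0@(1,0):SW a1@(3,0):NW a2@(0,1):E a3@(0,1):NE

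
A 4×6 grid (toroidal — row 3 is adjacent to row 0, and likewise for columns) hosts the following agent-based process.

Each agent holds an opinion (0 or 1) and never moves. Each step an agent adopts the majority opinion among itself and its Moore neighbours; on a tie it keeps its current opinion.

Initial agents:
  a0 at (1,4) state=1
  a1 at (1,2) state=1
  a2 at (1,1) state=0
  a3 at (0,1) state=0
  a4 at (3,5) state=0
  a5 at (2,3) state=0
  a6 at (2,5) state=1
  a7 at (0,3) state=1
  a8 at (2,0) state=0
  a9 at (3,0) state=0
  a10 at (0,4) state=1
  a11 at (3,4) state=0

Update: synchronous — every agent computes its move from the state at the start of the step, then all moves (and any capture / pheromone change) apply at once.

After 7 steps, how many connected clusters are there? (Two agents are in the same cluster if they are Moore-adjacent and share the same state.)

2

t=1: a0@(1,4):1 a1@(1,2):0 a2@(1,1):0 a3@(0,1):0 a4@(3,5):0 a5@(2,3):0 a6@(2,5):0 a7@(0,3):1 a8@(2,0):0 a9@(3,0):0 a10@(0,4):1 a11@(3,4):0
t=2: (unchanged — steady state)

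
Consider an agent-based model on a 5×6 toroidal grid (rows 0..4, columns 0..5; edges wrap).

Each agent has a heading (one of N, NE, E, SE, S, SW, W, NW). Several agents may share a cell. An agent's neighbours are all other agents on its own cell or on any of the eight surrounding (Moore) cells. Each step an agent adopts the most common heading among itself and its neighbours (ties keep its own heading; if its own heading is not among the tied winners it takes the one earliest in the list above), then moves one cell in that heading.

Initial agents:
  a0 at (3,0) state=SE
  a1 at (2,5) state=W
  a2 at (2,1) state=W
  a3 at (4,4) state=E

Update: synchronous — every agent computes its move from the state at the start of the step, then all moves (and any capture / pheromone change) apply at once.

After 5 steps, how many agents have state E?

t=1: a0@(3,5):W a1@(2,4):W a2@(2,0):W a3@(4,5):E
t=2: a0@(3,4):W a1@(2,3):W a2@(2,5):W a3@(4,0):E
t=3: a0@(3,3):W a1@(2,2):W a2@(2,4):W a3@(4,1):E
t=4: a0@(3,2):W a1@(2,1):W a2@(2,3):W a3@(4,2):E
t=5: a0@(3,1):W a1@(2,0):W a2@(2,2):W a3@(4,3):E

1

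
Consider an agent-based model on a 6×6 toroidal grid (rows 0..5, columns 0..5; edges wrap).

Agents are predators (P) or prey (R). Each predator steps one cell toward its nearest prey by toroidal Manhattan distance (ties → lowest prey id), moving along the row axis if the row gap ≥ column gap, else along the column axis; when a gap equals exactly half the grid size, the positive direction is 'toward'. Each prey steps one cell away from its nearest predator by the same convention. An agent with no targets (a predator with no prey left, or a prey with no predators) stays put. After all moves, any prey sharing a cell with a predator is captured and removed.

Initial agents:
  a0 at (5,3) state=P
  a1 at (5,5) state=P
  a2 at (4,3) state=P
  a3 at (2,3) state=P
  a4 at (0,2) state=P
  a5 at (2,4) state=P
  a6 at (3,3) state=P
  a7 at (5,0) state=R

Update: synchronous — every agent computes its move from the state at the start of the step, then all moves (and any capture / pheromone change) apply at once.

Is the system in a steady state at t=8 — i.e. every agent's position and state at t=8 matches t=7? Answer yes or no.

yes

t=1: a0@(5,4):P a1@(5,0):P a2@(4,4):P a3@(3,3):P a4@(0,1):P a5@(3,4):P a6@(3,4):P a7@(5,1):R
t=2: a0@(5,5):P a1@(5,1):P a2@(4,5):P a3@(4,3):P a4@(5,1):P a5@(3,5):P a6@(3,5):P a7@(5,2):R
t=3: a0@(5,0):P a1@(5,2):P a2@(4,0):P a3@(5,3):P a4@(5,2):P a5@(3,0):P a6@(3,0):P
t=4: (unchanged — steady state)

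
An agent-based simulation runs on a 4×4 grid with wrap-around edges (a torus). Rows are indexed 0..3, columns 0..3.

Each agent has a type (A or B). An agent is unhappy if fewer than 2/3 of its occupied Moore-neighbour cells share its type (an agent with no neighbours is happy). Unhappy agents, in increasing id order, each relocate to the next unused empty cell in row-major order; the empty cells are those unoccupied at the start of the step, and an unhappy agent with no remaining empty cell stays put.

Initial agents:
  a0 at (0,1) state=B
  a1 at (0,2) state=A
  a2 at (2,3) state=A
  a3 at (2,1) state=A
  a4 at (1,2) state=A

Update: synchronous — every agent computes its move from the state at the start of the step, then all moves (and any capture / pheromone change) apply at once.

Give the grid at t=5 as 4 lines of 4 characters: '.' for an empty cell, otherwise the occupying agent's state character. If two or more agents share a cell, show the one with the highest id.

B..A
..A.
.A.A
....

t=1: a0@(0,0):B a1@(0,3):A a2@(2,3):A a3@(2,1):A a4@(1,2):A
t=2: a0@(0,1):B a1@(0,2):A a2@(2,3):A a3@(2,1):A a4@(1,2):A
t=3: a0@(0,0):B a1@(0,3):A a2@(2,3):A a3@(2,1):A a4@(1,2):A
t=4: a0@(0,1):B a1@(0,2):A a2@(2,3):A a3@(2,1):A a4@(1,2):A
t=5: a0@(0,0):B a1@(0,3):A a2@(2,3):A a3@(2,1):A a4@(1,2):A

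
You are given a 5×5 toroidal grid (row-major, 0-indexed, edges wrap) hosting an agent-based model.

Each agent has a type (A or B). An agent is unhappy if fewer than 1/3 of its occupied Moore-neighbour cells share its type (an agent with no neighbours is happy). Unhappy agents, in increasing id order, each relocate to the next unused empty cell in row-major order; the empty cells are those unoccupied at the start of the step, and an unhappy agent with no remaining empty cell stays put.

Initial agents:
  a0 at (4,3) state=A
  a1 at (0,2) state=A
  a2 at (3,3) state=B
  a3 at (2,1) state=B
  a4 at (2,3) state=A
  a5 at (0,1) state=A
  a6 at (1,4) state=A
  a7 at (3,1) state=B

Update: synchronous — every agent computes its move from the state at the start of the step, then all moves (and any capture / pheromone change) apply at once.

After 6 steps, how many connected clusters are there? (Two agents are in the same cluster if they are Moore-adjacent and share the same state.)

t=1: a0@(4,3):A a1@(0,2):A a2@(0,0):B a3@(2,1):B a4@(2,3):A a5@(0,1):A a6@(1,4):A a7@(3,1):B
t=2: a0@(4,3):A a1@(0,2):A a2@(0,3):B a3@(2,1):B a4@(2,3):A a5@(0,1):A a6@(1,4):A a7@(3,1):B
t=3: a0@(4,3):A a1@(0,2):A a2@(0,0):B a3@(2,1):B a4@(2,3):A a5@(0,1):A a6@(1,4):A a7@(3,1):B
t=4: a0@(4,3):A a1@(0,2):A a2@(0,3):B a3@(2,1):B a4@(2,3):A a5@(0,1):A a6@(1,4):A a7@(3,1):B
t=5: a0@(4,3):A a1@(0,2):A a2@(0,0):B a3@(2,1):B a4@(2,3):A a5@(0,1):A a6@(1,4):A a7@(3,1):B
t=6: a0@(4,3):A a1@(0,2):A a2@(0,3):B a3@(2,1):B a4@(2,3):A a5@(0,1):A a6@(1,4):A a7@(3,1):B

4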